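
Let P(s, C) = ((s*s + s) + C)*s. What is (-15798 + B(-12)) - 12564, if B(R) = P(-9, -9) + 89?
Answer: -28840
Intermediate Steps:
P(s, C) = s*(C + s + s**2) (P(s, C) = ((s**2 + s) + C)*s = ((s + s**2) + C)*s = (C + s + s**2)*s = s*(C + s + s**2))
B(R) = -478 (B(R) = -9*(-9 - 9 + (-9)**2) + 89 = -9*(-9 - 9 + 81) + 89 = -9*63 + 89 = -567 + 89 = -478)
(-15798 + B(-12)) - 12564 = (-15798 - 478) - 12564 = -16276 - 12564 = -28840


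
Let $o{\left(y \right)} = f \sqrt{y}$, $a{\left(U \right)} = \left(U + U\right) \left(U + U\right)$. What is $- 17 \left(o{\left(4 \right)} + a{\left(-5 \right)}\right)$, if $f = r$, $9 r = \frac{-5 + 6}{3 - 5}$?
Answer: $- \frac{15283}{9} \approx -1698.1$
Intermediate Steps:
$r = - \frac{1}{18}$ ($r = \frac{\left(-5 + 6\right) \frac{1}{3 - 5}}{9} = \frac{1 \frac{1}{-2}}{9} = \frac{1 \left(- \frac{1}{2}\right)}{9} = \frac{1}{9} \left(- \frac{1}{2}\right) = - \frac{1}{18} \approx -0.055556$)
$f = - \frac{1}{18} \approx -0.055556$
$a{\left(U \right)} = 4 U^{2}$ ($a{\left(U \right)} = 2 U 2 U = 4 U^{2}$)
$o{\left(y \right)} = - \frac{\sqrt{y}}{18}$
$- 17 \left(o{\left(4 \right)} + a{\left(-5 \right)}\right) = - 17 \left(- \frac{\sqrt{4}}{18} + 4 \left(-5\right)^{2}\right) = - 17 \left(\left(- \frac{1}{18}\right) 2 + 4 \cdot 25\right) = - 17 \left(- \frac{1}{9} + 100\right) = \left(-17\right) \frac{899}{9} = - \frac{15283}{9}$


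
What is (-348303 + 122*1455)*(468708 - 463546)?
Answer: -881633466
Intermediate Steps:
(-348303 + 122*1455)*(468708 - 463546) = (-348303 + 177510)*5162 = -170793*5162 = -881633466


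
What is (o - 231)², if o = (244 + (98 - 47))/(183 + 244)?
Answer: 9671148964/182329 ≈ 53042.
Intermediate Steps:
o = 295/427 (o = (244 + 51)/427 = 295*(1/427) = 295/427 ≈ 0.69087)
(o - 231)² = (295/427 - 231)² = (-98342/427)² = 9671148964/182329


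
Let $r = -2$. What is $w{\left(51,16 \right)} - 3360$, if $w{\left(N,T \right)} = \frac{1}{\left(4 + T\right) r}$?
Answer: $- \frac{134401}{40} \approx -3360.0$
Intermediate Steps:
$w{\left(N,T \right)} = \frac{1}{-8 - 2 T}$ ($w{\left(N,T \right)} = \frac{1}{\left(4 + T\right) \left(-2\right)} = \frac{1}{-8 - 2 T}$)
$w{\left(51,16 \right)} - 3360 = - \frac{1}{8 + 2 \cdot 16} - 3360 = - \frac{1}{8 + 32} - 3360 = - \frac{1}{40} - 3360 = - \frac{134401}{40}$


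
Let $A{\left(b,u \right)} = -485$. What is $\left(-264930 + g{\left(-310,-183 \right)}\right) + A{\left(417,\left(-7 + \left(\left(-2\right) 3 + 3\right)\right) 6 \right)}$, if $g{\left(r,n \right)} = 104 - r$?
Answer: $-265001$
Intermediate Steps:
$\left(-264930 + g{\left(-310,-183 \right)}\right) + A{\left(417,\left(-7 + \left(\left(-2\right) 3 + 3\right)\right) 6 \right)} = \left(-264930 + \left(104 - -310\right)\right) - 485 = \left(-264930 + \left(104 + 310\right)\right) - 485 = \left(-264930 + 414\right) - 485 = -264516 - 485 = -265001$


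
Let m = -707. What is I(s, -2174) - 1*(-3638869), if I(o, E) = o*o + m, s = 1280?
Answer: 5276562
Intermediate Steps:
I(o, E) = -707 + o**2 (I(o, E) = o*o - 707 = o**2 - 707 = -707 + o**2)
I(s, -2174) - 1*(-3638869) = (-707 + 1280**2) - 1*(-3638869) = (-707 + 1638400) + 3638869 = 1637693 + 3638869 = 5276562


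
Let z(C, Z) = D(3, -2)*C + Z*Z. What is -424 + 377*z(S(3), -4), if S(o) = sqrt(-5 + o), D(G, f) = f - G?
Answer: 5608 - 1885*I*sqrt(2) ≈ 5608.0 - 2665.8*I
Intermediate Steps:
z(C, Z) = Z**2 - 5*C (z(C, Z) = (-2 - 1*3)*C + Z*Z = (-2 - 3)*C + Z**2 = -5*C + Z**2 = Z**2 - 5*C)
-424 + 377*z(S(3), -4) = -424 + 377*((-4)**2 - 5*sqrt(-5 + 3)) = -424 + 377*(16 - 5*I*sqrt(2)) = -424 + (6032 - 1885*I*sqrt(2)) = 5608 - 1885*I*sqrt(2)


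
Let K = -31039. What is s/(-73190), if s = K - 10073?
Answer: 20556/36595 ≈ 0.56172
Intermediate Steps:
s = -41112 (s = -31039 - 10073 = -41112)
s/(-73190) = -41112/(-73190) = -41112*(-1/73190) = 20556/36595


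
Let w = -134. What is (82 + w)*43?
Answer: -2236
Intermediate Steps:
(82 + w)*43 = (82 - 134)*43 = -52*43 = -2236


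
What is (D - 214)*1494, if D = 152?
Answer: -92628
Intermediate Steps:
(D - 214)*1494 = (152 - 214)*1494 = -62*1494 = -92628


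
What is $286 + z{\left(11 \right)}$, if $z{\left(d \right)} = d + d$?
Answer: $308$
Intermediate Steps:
$z{\left(d \right)} = 2 d$
$286 + z{\left(11 \right)} = 286 + 2 \cdot 11 = 286 + 22 = 308$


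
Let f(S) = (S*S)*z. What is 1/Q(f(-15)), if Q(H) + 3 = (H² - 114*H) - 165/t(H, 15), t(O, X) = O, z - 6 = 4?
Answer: 150/720899539 ≈ 2.0807e-7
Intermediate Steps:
z = 10 (z = 6 + 4 = 10)
f(S) = 10*S² (f(S) = (S*S)*10 = S²*10 = 10*S²)
Q(H) = -3 + H² - 165/H - 114*H (Q(H) = -3 + ((H² - 114*H) - 165/H) = -3 + (H² - 165/H - 114*H) = -3 + H² - 165/H - 114*H)
1/Q(f(-15)) = 1/(-3 + (10*(-15)²)² - 165/(10*(-15)²) - 1140*(-15)²) = 1/(-3 + (10*225)² - 165/(10*225) - 1140*225) = 1/(-3 + 2250² - 165/2250 - 114*2250) = 1/(-3 + 5062500 - 165*1/2250 - 256500) = 1/(-3 + 5062500 - 11/150 - 256500) = 1/(720899539/150) = 150/720899539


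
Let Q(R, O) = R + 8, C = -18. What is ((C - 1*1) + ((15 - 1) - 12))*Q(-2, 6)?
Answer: -102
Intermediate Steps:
Q(R, O) = 8 + R
((C - 1*1) + ((15 - 1) - 12))*Q(-2, 6) = ((-18 - 1*1) + ((15 - 1) - 12))*(8 - 2) = ((-18 - 1) + (14 - 12))*6 = (-19 + 2)*6 = -17*6 = -102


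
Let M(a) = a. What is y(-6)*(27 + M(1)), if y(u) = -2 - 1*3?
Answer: -140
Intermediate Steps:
y(u) = -5 (y(u) = -2 - 3 = -5)
y(-6)*(27 + M(1)) = -5*(27 + 1) = -5*28 = -140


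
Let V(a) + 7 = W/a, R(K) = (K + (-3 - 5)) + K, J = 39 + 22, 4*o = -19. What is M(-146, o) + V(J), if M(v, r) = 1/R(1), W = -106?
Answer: -3259/366 ≈ -8.9044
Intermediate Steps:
o = -19/4 (o = (1/4)*(-19) = -19/4 ≈ -4.7500)
J = 61
R(K) = -8 + 2*K (R(K) = (K - 8) + K = (-8 + K) + K = -8 + 2*K)
M(v, r) = -1/6 (M(v, r) = 1/(-8 + 2*1) = 1/(-8 + 2) = 1/(-6) = -1/6)
V(a) = -7 - 106/a
M(-146, o) + V(J) = -1/6 + (-7 - 106/61) = -1/6 - 533/61 = -3259/366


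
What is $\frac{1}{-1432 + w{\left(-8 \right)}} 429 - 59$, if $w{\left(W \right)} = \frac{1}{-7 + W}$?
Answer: $- \frac{1273814}{21481} \approx -59.3$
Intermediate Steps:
$\frac{1}{-1432 + w{\left(-8 \right)}} 429 - 59 = \frac{1}{-1432 + \frac{1}{-7 - 8}} \cdot 429 - 59 = \frac{1}{-1432 + \frac{1}{-15}} \cdot 429 - 59 = \frac{1}{-1432 - \frac{1}{15}} \cdot 429 - 59 = \frac{1}{- \frac{21481}{15}} \cdot 429 - 59 = \left(- \frac{15}{21481}\right) 429 - 59 = - \frac{6435}{21481} - 59 = - \frac{1273814}{21481}$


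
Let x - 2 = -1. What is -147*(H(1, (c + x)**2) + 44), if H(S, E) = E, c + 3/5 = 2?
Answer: -182868/25 ≈ -7314.7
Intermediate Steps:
x = 1 (x = 2 - 1 = 1)
c = 7/5 (c = -3/5 + 2 = 7/5 ≈ 1.4000)
-147*(H(1, (c + x)**2) + 44) = -147*((7/5 + 1)**2 + 44) = -147*((12/5)**2 + 44) = -147*(144/25 + 44) = -147*1244/25 = -182868/25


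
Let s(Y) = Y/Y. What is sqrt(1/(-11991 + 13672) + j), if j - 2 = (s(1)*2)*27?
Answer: sqrt(94137)/41 ≈ 7.4834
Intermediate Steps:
s(Y) = 1
j = 56 (j = 2 + (1*2)*27 = 2 + 2*27 = 2 + 54 = 56)
sqrt(1/(-11991 + 13672) + j) = sqrt(1/(-11991 + 13672) + 56) = sqrt(1/1681 + 56) = sqrt(94137/1681) = sqrt(94137)/41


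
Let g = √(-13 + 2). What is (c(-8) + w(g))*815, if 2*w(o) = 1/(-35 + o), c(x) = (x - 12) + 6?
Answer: -28234045/2472 - 815*I*√11/2472 ≈ -11422.0 - 1.0935*I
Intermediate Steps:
c(x) = -6 + x (c(x) = (-12 + x) + 6 = -6 + x)
g = I*√11 (g = √(-11) = I*√11 ≈ 3.3166*I)
w(o) = 1/(2*(-35 + o))
(c(-8) + w(g))*815 = ((-6 - 8) + 1/(2*(-35 + I*√11)))*815 = (-14 + 1/(2*(-35 + I*√11)))*815 = -11410 + 815/(2*(-35 + I*√11))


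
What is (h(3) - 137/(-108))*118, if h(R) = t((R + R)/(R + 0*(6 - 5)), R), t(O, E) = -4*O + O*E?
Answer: -4661/54 ≈ -86.315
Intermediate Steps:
t(O, E) = -4*O + E*O
h(R) = -8 + 2*R (h(R) = ((R + R)/(R + 0*(6 - 5)))*(-4 + R) = ((2*R)/(R + 0*1))*(-4 + R) = ((2*R)/(R + 0))*(-4 + R) = ((2*R)/R)*(-4 + R) = 2*(-4 + R) = -8 + 2*R)
(h(3) - 137/(-108))*118 = ((-8 + 2*3) - 137/(-108))*118 = ((-8 + 6) - 137*(-1/108))*118 = (-2 + 137/108)*118 = -79/108*118 = -4661/54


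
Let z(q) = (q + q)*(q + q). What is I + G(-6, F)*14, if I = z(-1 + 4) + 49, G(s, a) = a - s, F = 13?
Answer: 351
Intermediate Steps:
z(q) = 4*q² (z(q) = (2*q)*(2*q) = 4*q²)
I = 85 (I = 4*(-1 + 4)² + 49 = 4*3² + 49 = 4*9 + 49 = 36 + 49 = 85)
I + G(-6, F)*14 = 85 + (13 - 1*(-6))*14 = 85 + (13 + 6)*14 = 85 + 19*14 = 85 + 266 = 351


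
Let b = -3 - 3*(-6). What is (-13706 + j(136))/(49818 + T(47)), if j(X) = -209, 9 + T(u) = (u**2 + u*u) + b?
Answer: -13915/54242 ≈ -0.25654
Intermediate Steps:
b = 15 (b = -3 + 18 = 15)
T(u) = 6 + 2*u**2 (T(u) = -9 + ((u**2 + u*u) + 15) = -9 + ((u**2 + u**2) + 15) = -9 + (2*u**2 + 15) = -9 + (15 + 2*u**2) = 6 + 2*u**2)
(-13706 + j(136))/(49818 + T(47)) = (-13706 - 209)/(49818 + (6 + 2*47**2)) = -13915/(49818 + (6 + 2*2209)) = -13915/(49818 + (6 + 4418)) = -13915/(49818 + 4424) = -13915/54242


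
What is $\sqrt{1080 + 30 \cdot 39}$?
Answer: $15 \sqrt{10} \approx 47.434$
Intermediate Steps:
$\sqrt{1080 + 30 \cdot 39} = \sqrt{1080 + 1170} = \sqrt{2250} = 15 \sqrt{10}$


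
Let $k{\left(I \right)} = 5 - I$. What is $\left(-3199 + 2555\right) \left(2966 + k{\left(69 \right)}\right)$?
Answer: $-1868888$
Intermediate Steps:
$\left(-3199 + 2555\right) \left(2966 + k{\left(69 \right)}\right) = \left(-3199 + 2555\right) \left(2966 + \left(5 - 69\right)\right) = - 644 \left(2966 + \left(5 - 69\right)\right) = - 644 \left(2966 - 64\right) = \left(-644\right) 2902 = -1868888$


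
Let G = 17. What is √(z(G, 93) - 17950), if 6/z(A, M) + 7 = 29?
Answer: I*√2171917/11 ≈ 133.98*I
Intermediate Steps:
z(A, M) = 3/11 (z(A, M) = 6/(-7 + 29) = 6/22 = 6*(1/22) = 3/11)
√(z(G, 93) - 17950) = √(3/11 - 17950) = √(-197447/11) = I*√2171917/11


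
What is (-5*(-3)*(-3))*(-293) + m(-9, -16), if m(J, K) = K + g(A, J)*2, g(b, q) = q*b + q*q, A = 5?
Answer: 13241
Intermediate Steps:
g(b, q) = q² + b*q (g(b, q) = b*q + q² = q² + b*q)
m(J, K) = K + 2*J*(5 + J) (m(J, K) = K + (J*(5 + J))*2 = K + 2*J*(5 + J))
(-5*(-3)*(-3))*(-293) + m(-9, -16) = (-5*(-3)*(-3))*(-293) + (-16 + 2*(-9)*(5 - 9)) = (15*(-3))*(-293) + (-16 + 2*(-9)*(-4)) = -45*(-293) + (-16 + 72) = 13185 + 56 = 13241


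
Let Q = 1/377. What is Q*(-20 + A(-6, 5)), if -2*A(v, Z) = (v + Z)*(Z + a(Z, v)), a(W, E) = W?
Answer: -15/377 ≈ -0.039788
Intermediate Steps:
A(v, Z) = -Z*(Z + v) (A(v, Z) = -(v + Z)*(Z + Z)/2 = -(Z + v)*2*Z/2 = -Z*(Z + v))
Q = 1/377 ≈ 0.0026525
Q*(-20 + A(-6, 5)) = (-20 + 5*(-1*5 - 1*(-6)))/377 = (-20 + 5*(-5 + 6))/377 = (-20 + 5*1)/377 = (-20 + 5)/377 = (1/377)*(-15) = -15/377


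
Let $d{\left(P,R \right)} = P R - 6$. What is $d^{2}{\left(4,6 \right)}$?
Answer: $324$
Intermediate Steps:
$d{\left(P,R \right)} = -6 + P R$
$d^{2}{\left(4,6 \right)} = \left(-6 + 4 \cdot 6\right)^{2} = \left(-6 + 24\right)^{2} = 18^{2} = 324$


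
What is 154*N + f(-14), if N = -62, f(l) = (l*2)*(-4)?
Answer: -9436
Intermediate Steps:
f(l) = -8*l (f(l) = (2*l)*(-4) = -8*l)
154*N + f(-14) = 154*(-62) - 8*(-14) = -9548 + 112 = -9436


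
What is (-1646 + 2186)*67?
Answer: 36180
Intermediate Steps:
(-1646 + 2186)*67 = 540*67 = 36180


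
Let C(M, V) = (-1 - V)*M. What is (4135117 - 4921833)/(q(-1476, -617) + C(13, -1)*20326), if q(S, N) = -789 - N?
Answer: 196679/43 ≈ 4573.9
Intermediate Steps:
C(M, V) = M*(-1 - V)
(4135117 - 4921833)/(q(-1476, -617) + C(13, -1)*20326) = (4135117 - 4921833)/((-789 - 1*(-617)) - 1*13*(1 - 1)*20326) = -786716/((-789 + 617) - 1*13*0*20326) = -786716/(-172 + 0*20326) = -786716/(-172 + 0) = -786716/(-172) = -786716*(-1/172) = 196679/43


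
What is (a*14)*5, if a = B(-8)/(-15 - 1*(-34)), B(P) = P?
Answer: -560/19 ≈ -29.474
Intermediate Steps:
a = -8/19 (a = -8/(-15 - 1*(-34)) = -8/(-15 + 34) = -8/19 ≈ -0.42105)
(a*14)*5 = -8/19*14*5 = -112/19*5 = -560/19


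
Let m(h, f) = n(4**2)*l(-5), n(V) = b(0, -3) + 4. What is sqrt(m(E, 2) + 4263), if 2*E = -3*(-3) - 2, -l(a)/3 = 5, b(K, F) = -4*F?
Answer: 3*sqrt(447) ≈ 63.427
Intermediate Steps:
l(a) = -15 (l(a) = -3*5 = -15)
E = 7/2 (E = (-3*(-3) - 2)/2 = (9 - 2)/2 = (1/2)*7 = 7/2 ≈ 3.5000)
n(V) = 16 (n(V) = -4*(-3) + 4 = 12 + 4 = 16)
m(h, f) = -240 (m(h, f) = 16*(-15) = -240)
sqrt(m(E, 2) + 4263) = sqrt(-240 + 4263) = sqrt(4023) = 3*sqrt(447)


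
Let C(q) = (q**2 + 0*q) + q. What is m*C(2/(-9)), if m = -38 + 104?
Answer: -308/27 ≈ -11.407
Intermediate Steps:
m = 66
C(q) = q + q**2 (C(q) = (q**2 + 0) + q = q**2 + q = q + q**2)
m*C(2/(-9)) = 66*((2/(-9))*(1 + 2/(-9))) = 66*((2*(-1/9))*(1 + 2*(-1/9))) = 66*(-2*(1 - 2/9)/9) = 66*(-2/9*7/9) = 66*(-14/81) = -308/27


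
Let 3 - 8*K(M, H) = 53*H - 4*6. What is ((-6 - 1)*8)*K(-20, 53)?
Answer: 19474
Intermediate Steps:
K(M, H) = 27/8 - 53*H/8 (K(M, H) = 3/8 - (53*H - 4*6)/8 = 3/8 - (53*H - 24)/8 = 3/8 - (-24 + 53*H)/8 = 3/8 + (3 - 53*H/8) = 27/8 - 53*H/8)
((-6 - 1)*8)*K(-20, 53) = ((-6 - 1)*8)*(27/8 - 53/8*53) = (-7*8)*(27/8 - 2809/8) = -56*(-1391/4) = 19474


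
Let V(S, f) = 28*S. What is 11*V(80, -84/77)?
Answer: 24640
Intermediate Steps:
11*V(80, -84/77) = 11*(28*80) = 11*2240 = 24640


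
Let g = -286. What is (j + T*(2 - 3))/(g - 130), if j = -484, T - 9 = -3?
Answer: 245/208 ≈ 1.1779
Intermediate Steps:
T = 6 (T = 9 - 3 = 6)
(j + T*(2 - 3))/(g - 130) = (-484 + 6*(2 - 3))/(-286 - 130) = (-484 + 6*(-1))/(-416) = (-484 - 6)*(-1/416) = -490*(-1/416) = 245/208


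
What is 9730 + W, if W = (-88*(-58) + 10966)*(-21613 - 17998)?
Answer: -636539040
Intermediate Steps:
W = -636548770 (W = (5104 + 10966)*(-39611) = 16070*(-39611) = -636548770)
9730 + W = 9730 - 636548770 = -636539040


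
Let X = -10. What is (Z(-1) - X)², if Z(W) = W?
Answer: 81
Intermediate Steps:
(Z(-1) - X)² = (-1 - 1*(-10))² = (-1 + 10)² = 9² = 81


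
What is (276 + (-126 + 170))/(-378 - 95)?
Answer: -320/473 ≈ -0.67653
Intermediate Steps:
(276 + (-126 + 170))/(-378 - 95) = (276 + 44)/(-473) = 320*(-1/473) = -320/473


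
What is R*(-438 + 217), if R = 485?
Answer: -107185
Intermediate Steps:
R*(-438 + 217) = 485*(-438 + 217) = 485*(-221) = -107185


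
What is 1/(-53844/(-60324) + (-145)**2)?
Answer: 5027/105697162 ≈ 4.7560e-5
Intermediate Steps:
1/(-53844/(-60324) + (-145)**2) = 1/(-53844*(-1/60324) + 21025) = 1/(4487/5027 + 21025) = 1/(105697162/5027) = 5027/105697162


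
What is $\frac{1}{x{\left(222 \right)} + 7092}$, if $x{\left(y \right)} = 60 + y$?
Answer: $\frac{1}{7374} \approx 0.00013561$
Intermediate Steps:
$\frac{1}{x{\left(222 \right)} + 7092} = \frac{1}{\left(60 + 222\right) + 7092} = \frac{1}{282 + 7092} = \frac{1}{7374}$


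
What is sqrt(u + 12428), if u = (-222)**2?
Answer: 4*sqrt(3857) ≈ 248.42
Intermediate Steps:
u = 49284
sqrt(u + 12428) = sqrt(49284 + 12428) = sqrt(61712) = 4*sqrt(3857)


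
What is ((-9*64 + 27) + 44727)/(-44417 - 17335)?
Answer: -7363/10292 ≈ -0.71541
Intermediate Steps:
((-9*64 + 27) + 44727)/(-44417 - 17335) = ((-576 + 27) + 44727)/(-61752) = (-549 + 44727)*(-1/61752) = 44178*(-1/61752) = -7363/10292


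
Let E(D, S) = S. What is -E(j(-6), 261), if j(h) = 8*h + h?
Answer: -261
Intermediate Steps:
j(h) = 9*h
-E(j(-6), 261) = -1*261 = -261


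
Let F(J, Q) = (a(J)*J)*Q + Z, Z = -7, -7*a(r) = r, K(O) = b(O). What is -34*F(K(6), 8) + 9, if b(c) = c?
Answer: 11521/7 ≈ 1645.9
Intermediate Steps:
K(O) = O
a(r) = -r/7
F(J, Q) = -7 - Q*J²/7 (F(J, Q) = ((-J/7)*J)*Q - 7 = (-J²/7)*Q - 7 = -Q*J²/7 - 7 = -7 - Q*J²/7)
-34*F(K(6), 8) + 9 = -34*(-7 - ⅐*8*6²) + 9 = -34*(-7 - ⅐*8*36) + 9 = -34*(-7 - 288/7) + 9 = -34*(-337/7) + 9 = 11458/7 + 9 = 11521/7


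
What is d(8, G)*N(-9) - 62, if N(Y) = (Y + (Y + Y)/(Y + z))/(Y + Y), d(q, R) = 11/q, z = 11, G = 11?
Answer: -485/8 ≈ -60.625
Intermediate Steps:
N(Y) = (Y + 2*Y/(11 + Y))/(2*Y) (N(Y) = (Y + (Y + Y)/(Y + 11))/(Y + Y) = (Y + (2*Y)/(11 + Y))/((2*Y)) = (Y + 2*Y/(11 + Y))*(1/(2*Y)) = (Y + 2*Y/(11 + Y))/(2*Y))
d(8, G)*N(-9) - 62 = (11/8)*((13 - 9)/(2*(11 - 9))) - 62 = (11*(⅛))*((½)*4/2) - 62 = 11*((½)*(½)*4)/8 - 62 = (11/8)*1 - 62 = 11/8 - 62 = -485/8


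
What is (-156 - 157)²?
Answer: 97969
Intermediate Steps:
(-156 - 157)² = (-313)² = 97969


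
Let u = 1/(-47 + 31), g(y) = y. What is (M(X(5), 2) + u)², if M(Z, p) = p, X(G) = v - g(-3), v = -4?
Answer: 961/256 ≈ 3.7539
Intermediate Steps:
X(G) = -1 (X(G) = -4 - 1*(-3) = -4 + 3 = -1)
u = -1/16 (u = 1/(-16) = -1/16 ≈ -0.062500)
(M(X(5), 2) + u)² = (2 - 1/16)² = (31/16)² = 961/256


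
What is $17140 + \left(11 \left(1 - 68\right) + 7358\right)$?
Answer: $23761$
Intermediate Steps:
$17140 + \left(11 \left(1 - 68\right) + 7358\right) = 17140 + \left(11 \left(-67\right) + 7358\right) = 17140 + \left(-737 + 7358\right) = 17140 + 6621 = 23761$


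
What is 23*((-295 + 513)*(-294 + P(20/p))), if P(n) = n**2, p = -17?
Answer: -424013924/289 ≈ -1.4672e+6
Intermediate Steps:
23*((-295 + 513)*(-294 + P(20/p))) = 23*((-295 + 513)*(-294 + (20/(-17))**2)) = 23*(218*(-294 + (20*(-1/17))**2)) = 23*(218*(-294 + (-20/17)**2)) = 23*(218*(-294 + 400/289)) = 23*(218*(-84566/289)) = 23*(-18435388/289) = -424013924/289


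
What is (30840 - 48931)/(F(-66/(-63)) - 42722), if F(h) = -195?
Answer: 18091/42917 ≈ 0.42153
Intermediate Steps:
(30840 - 48931)/(F(-66/(-63)) - 42722) = (30840 - 48931)/(-195 - 42722) = -18091/(-42917) = -18091*(-1/42917) = 18091/42917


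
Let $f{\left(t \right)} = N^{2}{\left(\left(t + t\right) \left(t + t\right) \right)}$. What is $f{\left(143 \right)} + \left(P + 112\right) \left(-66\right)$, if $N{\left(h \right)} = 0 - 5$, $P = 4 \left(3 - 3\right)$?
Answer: $-7367$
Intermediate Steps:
$P = 0$ ($P = 4 \cdot 0 = 0$)
$N{\left(h \right)} = -5$
$f{\left(t \right)} = 25$ ($f{\left(t \right)} = \left(-5\right)^{2} = 25$)
$f{\left(143 \right)} + \left(P + 112\right) \left(-66\right) = 25 + \left(0 + 112\right) \left(-66\right) = 25 + 112 \left(-66\right) = 25 - 7392 = -7367$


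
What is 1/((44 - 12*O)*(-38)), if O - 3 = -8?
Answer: -1/3952 ≈ -0.00025304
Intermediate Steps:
O = -5 (O = 3 - 8 = -5)
1/((44 - 12*O)*(-38)) = 1/((44 - 12*(-5))*(-38)) = 1/((44 + 60)*(-38)) = 1/(104*(-38)) = 1/(-3952) = -1/3952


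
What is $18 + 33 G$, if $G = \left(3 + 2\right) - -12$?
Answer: $579$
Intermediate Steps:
$G = 17$ ($G = 5 + 12 = 17$)
$18 + 33 G = 18 + 33 \cdot 17 = 18 + 561 = 579$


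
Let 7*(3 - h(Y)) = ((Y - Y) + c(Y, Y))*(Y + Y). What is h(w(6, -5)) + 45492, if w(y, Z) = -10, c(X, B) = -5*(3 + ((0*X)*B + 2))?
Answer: 317965/7 ≈ 45424.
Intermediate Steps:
c(X, B) = -25 (c(X, B) = -5*(3 + (0*B + 2)) = -5*(3 + (0 + 2)) = -5*(3 + 2) = -5*5 = -25)
h(Y) = 3 + 50*Y/7 (h(Y) = 3 - ((Y - Y) - 25)*(Y + Y)/7 = 3 - (0 - 25)*2*Y/7 = 3 - (-25)*2*Y/7 = 3 - (-50)*Y/7 = 3 + 50*Y/7)
h(w(6, -5)) + 45492 = (3 + (50/7)*(-10)) + 45492 = (3 - 500/7) + 45492 = -479/7 + 45492 = 317965/7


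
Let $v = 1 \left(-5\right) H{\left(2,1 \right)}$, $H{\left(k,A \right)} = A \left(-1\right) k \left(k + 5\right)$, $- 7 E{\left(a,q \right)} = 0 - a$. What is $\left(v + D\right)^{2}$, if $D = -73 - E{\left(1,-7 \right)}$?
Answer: $\frac{484}{49} \approx 9.8775$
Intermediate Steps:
$E{\left(a,q \right)} = \frac{a}{7}$ ($E{\left(a,q \right)} = - \frac{0 - a}{7} = - \frac{\left(-1\right) a}{7} = \frac{a}{7}$)
$D = - \frac{512}{7}$ ($D = -73 - \frac{1}{7} \cdot 1 = -73 - \frac{1}{7} = - \frac{512}{7} \approx -73.143$)
$H{\left(k,A \right)} = - A k \left(5 + k\right)$
$v = 70$ ($v = 1 \left(-5\right) \left(\left(-1\right) 1 \cdot 2 \left(5 + 2\right)\right) = - 5 \left(\left(-1\right) 1 \cdot 2 \cdot 7\right) = \left(-5\right) \left(-14\right) = 70$)
$\left(v + D\right)^{2} = \left(70 - \frac{512}{7}\right)^{2} = \left(- \frac{22}{7}\right)^{2} = \frac{484}{49}$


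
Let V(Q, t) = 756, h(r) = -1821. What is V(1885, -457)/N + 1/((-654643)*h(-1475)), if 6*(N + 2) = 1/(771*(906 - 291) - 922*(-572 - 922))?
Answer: -10012497768335313469/26488088142174285 ≈ -378.00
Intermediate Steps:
N = -22219595/11109798 (N = -2 + 1/(6*(771*(906 - 291) - 922*(-572 - 922))) = -2 + 1/(6*(771*615 - 922*(-1494))) = -2 + 1/(6*(474165 + 1377468)) = -2 + (⅙)/1851633 = -2 + (⅙)*(1/1851633) = -2 + 1/11109798 = -22219595/11109798 ≈ -2.0000)
V(1885, -457)/N + 1/((-654643)*h(-1475)) = 756/(-22219595/11109798) + 1/(-654643*(-1821)) = 756*(-11109798/22219595) - 1/654643*(-1/1821) = -8399007288/22219595 + 1/1192104903 = -10012497768335313469/26488088142174285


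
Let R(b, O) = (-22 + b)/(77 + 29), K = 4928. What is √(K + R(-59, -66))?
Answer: √55362422/106 ≈ 70.194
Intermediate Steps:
R(b, O) = -11/53 + b/106 (R(b, O) = (-22 + b)/106 = (-22 + b)*(1/106) = -11/53 + b/106)
√(K + R(-59, -66)) = √(4928 + (-11/53 + (1/106)*(-59))) = √(4928 + (-11/53 - 59/106)) = √(4928 - 81/106) = √(522287/106) = √55362422/106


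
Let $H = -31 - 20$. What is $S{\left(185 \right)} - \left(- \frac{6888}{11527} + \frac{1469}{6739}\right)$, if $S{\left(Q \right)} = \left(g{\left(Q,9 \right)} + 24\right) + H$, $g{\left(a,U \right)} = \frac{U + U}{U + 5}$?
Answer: $- \frac{13776086057}{543763171} \approx -25.335$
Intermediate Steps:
$H = -51$
$g{\left(a,U \right)} = \frac{2 U}{5 + U}$
$S{\left(Q \right)} = - \frac{180}{7}$ ($S{\left(Q \right)} = \left(2 \cdot 9 \frac{1}{5 + 9} + 24\right) - 51 = \left(2 \cdot 9 \cdot \frac{1}{14} + 24\right) - 51 = \left(\frac{9}{7} + 24\right) - 51 = \frac{177}{7} - 51 = - \frac{180}{7}$)
$S{\left(185 \right)} - \left(- \frac{6888}{11527} + \frac{1469}{6739}\right) = - \frac{180}{7} - \left(- \frac{6888}{11527} + \frac{1469}{6739}\right) = - \frac{180}{7} - - \frac{29485069}{77680453} = - \frac{180}{7} + \left(- \frac{1469}{6739} + \frac{6888}{11527}\right) = - \frac{180}{7} + \frac{29485069}{77680453} = - \frac{13776086057}{543763171}$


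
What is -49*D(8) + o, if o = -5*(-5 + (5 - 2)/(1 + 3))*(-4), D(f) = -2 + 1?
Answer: -36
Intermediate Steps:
D(f) = -1
o = -85 (o = -5*(-5 + 3/4)*(-4) = -5*(-5 + 3*(¼))*(-4) = -5*(-5 + ¾)*(-4) = -5*(-17/4)*(-4) = (85/4)*(-4) = -85)
-49*D(8) + o = -49*(-1) - 85 = 49 - 85 = -36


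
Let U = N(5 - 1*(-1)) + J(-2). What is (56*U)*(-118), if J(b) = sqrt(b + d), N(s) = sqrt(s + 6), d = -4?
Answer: -13216*sqrt(3) - 6608*I*sqrt(6) ≈ -22891.0 - 16186.0*I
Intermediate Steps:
N(s) = sqrt(6 + s)
J(b) = sqrt(-4 + b) (J(b) = sqrt(b - 4) = sqrt(-4 + b))
U = 2*sqrt(3) + I*sqrt(6) (U = sqrt(6 + (5 - 1*(-1))) + sqrt(-4 - 2) = sqrt(6 + (5 + 1)) + sqrt(-6) = sqrt(6 + 6) + I*sqrt(6) = sqrt(12) + I*sqrt(6) = 2*sqrt(3) + I*sqrt(6) ≈ 3.4641 + 2.4495*I)
(56*U)*(-118) = (56*(2*sqrt(3) + I*sqrt(6)))*(-118) = (112*sqrt(3) + 56*I*sqrt(6))*(-118) = -13216*sqrt(3) - 6608*I*sqrt(6)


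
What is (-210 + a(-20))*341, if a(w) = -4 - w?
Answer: -66154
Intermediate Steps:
(-210 + a(-20))*341 = (-210 + (-4 - 1*(-20)))*341 = (-210 + (-4 + 20))*341 = (-210 + 16)*341 = -194*341 = -66154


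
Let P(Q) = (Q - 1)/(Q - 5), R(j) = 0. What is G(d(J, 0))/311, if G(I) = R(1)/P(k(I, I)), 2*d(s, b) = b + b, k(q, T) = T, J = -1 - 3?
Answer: 0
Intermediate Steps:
J = -4
P(Q) = (-1 + Q)/(-5 + Q)
d(s, b) = b (d(s, b) = (b + b)/2 = (2*b)/2 = b)
G(I) = 0 (G(I) = 0/(((-1 + I)/(-5 + I))) = 0*((-5 + I)/(-1 + I)) = 0)
G(d(J, 0))/311 = 0/311 = 0*(1/311) = 0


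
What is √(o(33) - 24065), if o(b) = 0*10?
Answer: I*√24065 ≈ 155.13*I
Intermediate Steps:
o(b) = 0
√(o(33) - 24065) = √(0 - 24065) = √(-24065) = I*√24065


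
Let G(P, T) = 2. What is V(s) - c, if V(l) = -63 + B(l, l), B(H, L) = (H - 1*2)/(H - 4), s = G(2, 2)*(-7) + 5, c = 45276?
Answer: -589396/13 ≈ -45338.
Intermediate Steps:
s = -9 (s = 2*(-7) + 5 = -14 + 5 = -9)
B(H, L) = (-2 + H)/(-4 + H) (B(H, L) = (H - 2)/(-4 + H) = (-2 + H)/(-4 + H))
V(l) = -63 + (-2 + l)/(-4 + l)
V(s) - c = 2*(125 - 31*(-9))/(-4 - 9) - 1*45276 = 2*(125 + 279)/(-13) - 45276 = 2*(-1/13)*404 - 45276 = -808/13 - 45276 = -589396/13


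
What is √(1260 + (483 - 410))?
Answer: √1333 ≈ 36.510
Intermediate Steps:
√(1260 + (483 - 410)) = √(1260 + 73) = √1333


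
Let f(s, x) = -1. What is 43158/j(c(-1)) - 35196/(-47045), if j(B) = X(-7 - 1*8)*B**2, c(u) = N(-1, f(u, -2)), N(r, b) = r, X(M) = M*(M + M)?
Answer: 68206877/705675 ≈ 96.655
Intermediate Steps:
X(M) = 2*M**2 (X(M) = M*(2*M) = 2*M**2)
c(u) = -1
j(B) = 450*B**2 (j(B) = (2*(-7 - 1*8)**2)*B**2 = (2*(-7 - 8)**2)*B**2 = (2*(-15)**2)*B**2 = (2*225)*B**2 = 450*B**2)
43158/j(c(-1)) - 35196/(-47045) = 43158/((450*(-1)**2)) - 35196/(-47045) = 43158/((450*1)) - 35196*(-1/47045) = 43158/450 + 35196/47045 = 43158*(1/450) + 35196/47045 = 7193/75 + 35196/47045 = 68206877/705675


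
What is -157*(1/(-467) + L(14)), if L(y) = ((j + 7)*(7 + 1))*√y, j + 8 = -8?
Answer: 157/467 + 11304*√14 ≈ 42296.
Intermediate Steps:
j = -16 (j = -8 - 8 = -16)
L(y) = -72*√y (L(y) = ((-16 + 7)*(7 + 1))*√y = (-9*8)*√y = -72*√y)
-157*(1/(-467) + L(14)) = -157*(1/(-467) - 72*√14) = -157*(-1/467 - 72*√14) = 157/467 + 11304*√14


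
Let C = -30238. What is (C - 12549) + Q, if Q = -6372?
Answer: -49159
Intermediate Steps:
(C - 12549) + Q = (-30238 - 12549) - 6372 = -42787 - 6372 = -49159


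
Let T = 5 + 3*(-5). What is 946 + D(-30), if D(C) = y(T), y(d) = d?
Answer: 936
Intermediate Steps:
T = -10 (T = 5 - 15 = -10)
D(C) = -10
946 + D(-30) = 946 - 10 = 936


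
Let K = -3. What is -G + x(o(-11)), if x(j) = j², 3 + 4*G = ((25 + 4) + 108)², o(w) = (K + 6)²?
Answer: -9221/2 ≈ -4610.5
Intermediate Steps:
o(w) = 9 (o(w) = (-3 + 6)² = 3² = 9)
G = 9383/2 (G = -¾ + ((25 + 4) + 108)²/4 = -¾ + (29 + 108)²/4 = -¾ + (¼)*137² = -¾ + (¼)*18769 = -¾ + 18769/4 = 9383/2 ≈ 4691.5)
-G + x(o(-11)) = -1*9383/2 + 9² = -9383/2 + 81 = -9221/2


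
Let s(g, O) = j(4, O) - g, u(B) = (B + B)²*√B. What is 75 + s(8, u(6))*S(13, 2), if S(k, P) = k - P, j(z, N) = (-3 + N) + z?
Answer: -2 + 1584*√6 ≈ 3878.0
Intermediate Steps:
j(z, N) = -3 + N + z
u(B) = 4*B^(5/2) (u(B) = (2*B)²*√B = (4*B²)*√B = 4*B^(5/2))
s(g, O) = 1 + O - g (s(g, O) = (-3 + O + 4) - g = (1 + O) - g = 1 + O - g)
75 + s(8, u(6))*S(13, 2) = 75 + (1 + 4*6^(5/2) - 1*8)*(13 - 1*2) = 75 + (1 + 4*(36*√6) - 8)*(13 - 2) = 75 + (1 + 144*√6 - 8)*11 = 75 + (-7 + 144*√6)*11 = 75 + (-77 + 1584*√6) = -2 + 1584*√6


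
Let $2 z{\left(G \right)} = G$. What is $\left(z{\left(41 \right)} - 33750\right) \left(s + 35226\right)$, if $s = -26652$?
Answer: $-289196733$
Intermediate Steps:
$z{\left(G \right)} = \frac{G}{2}$
$\left(z{\left(41 \right)} - 33750\right) \left(s + 35226\right) = \left(\frac{1}{2} \cdot 41 - 33750\right) \left(-26652 + 35226\right) = \left(\frac{41}{2} - 33750\right) 8574 = \left(- \frac{67459}{2}\right) 8574 = -289196733$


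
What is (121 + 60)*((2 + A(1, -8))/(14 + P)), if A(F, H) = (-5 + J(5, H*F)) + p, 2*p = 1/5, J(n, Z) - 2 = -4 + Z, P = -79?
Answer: 23349/650 ≈ 35.922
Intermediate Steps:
J(n, Z) = -2 + Z (J(n, Z) = 2 + (-4 + Z) = -2 + Z)
p = ⅒ (p = (1/5)/2 = (1*(⅕))/2 = (½)*(⅕) = ⅒ ≈ 0.10000)
A(F, H) = -69/10 + F*H (A(F, H) = (-5 + (-2 + H*F)) + ⅒ = (-5 + (-2 + F*H)) + ⅒ = (-7 + F*H) + ⅒ = -69/10 + F*H)
(121 + 60)*((2 + A(1, -8))/(14 + P)) = (121 + 60)*((2 + (-69/10 + 1*(-8)))/(14 - 79)) = 181*((2 + (-69/10 - 8))/(-65)) = 181*((2 - 149/10)*(-1/65)) = 181*(-129/10*(-1/65)) = 181*(129/650) = 23349/650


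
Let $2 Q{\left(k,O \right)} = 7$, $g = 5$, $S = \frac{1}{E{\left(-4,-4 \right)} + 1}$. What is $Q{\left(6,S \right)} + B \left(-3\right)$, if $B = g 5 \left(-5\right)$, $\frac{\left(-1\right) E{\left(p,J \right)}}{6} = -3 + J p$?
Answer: $\frac{757}{2} \approx 378.5$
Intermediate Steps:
$E{\left(p,J \right)} = 18 - 6 J p$ ($E{\left(p,J \right)} = - 6 \left(-3 + J p\right) = 18 - 6 J p$)
$S = - \frac{1}{77}$ ($S = \frac{1}{\left(18 - \left(-24\right) \left(-4\right)\right) + 1} = \frac{1}{\left(18 - 96\right) + 1} = \frac{1}{-78 + 1} = \frac{1}{-77} = - \frac{1}{77} \approx -0.012987$)
$Q{\left(k,O \right)} = \frac{7}{2}$ ($Q{\left(k,O \right)} = \frac{1}{2} \cdot 7 = \frac{7}{2}$)
$B = -125$ ($B = 5 \cdot 5 \left(-5\right) = 25 \left(-5\right) = -125$)
$Q{\left(6,S \right)} + B \left(-3\right) = \frac{7}{2} - -375 = \frac{7}{2} + 375 = \frac{757}{2}$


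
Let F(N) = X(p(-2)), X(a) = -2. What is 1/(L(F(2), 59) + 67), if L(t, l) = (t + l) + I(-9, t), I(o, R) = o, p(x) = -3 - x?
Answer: 1/115 ≈ 0.0086956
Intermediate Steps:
F(N) = -2
L(t, l) = -9 + l + t (L(t, l) = (t + l) - 9 = (l + t) - 9 = -9 + l + t)
1/(L(F(2), 59) + 67) = 1/((-9 + 59 - 2) + 67) = 1/(48 + 67) = 1/115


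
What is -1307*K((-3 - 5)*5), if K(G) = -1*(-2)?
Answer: -2614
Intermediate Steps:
K(G) = 2
-1307*K((-3 - 5)*5) = -1307*2 = -2614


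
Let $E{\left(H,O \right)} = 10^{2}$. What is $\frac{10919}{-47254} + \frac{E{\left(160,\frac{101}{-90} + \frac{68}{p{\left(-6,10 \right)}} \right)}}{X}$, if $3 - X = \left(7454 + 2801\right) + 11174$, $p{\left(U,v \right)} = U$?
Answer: $- \frac{119337947}{506232102} \approx -0.23574$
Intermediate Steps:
$E{\left(H,O \right)} = 100$
$X = -21426$ ($X = 3 - \left(\left(7454 + 2801\right) + 11174\right) = 3 - \left(10255 + 11174\right) = 3 - 21429 = -21426$)
$\frac{10919}{-47254} + \frac{E{\left(160,\frac{101}{-90} + \frac{68}{p{\left(-6,10 \right)}} \right)}}{X} = \frac{10919}{-47254} + \frac{100}{-21426} = 10919 \left(- \frac{1}{47254}\right) + 100 \left(- \frac{1}{21426}\right) = - \frac{10919}{47254} - \frac{50}{10713} = - \frac{119337947}{506232102}$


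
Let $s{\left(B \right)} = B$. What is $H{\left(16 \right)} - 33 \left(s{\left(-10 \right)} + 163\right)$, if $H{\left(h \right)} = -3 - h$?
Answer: $-5068$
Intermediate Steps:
$H{\left(16 \right)} - 33 \left(s{\left(-10 \right)} + 163\right) = \left(-3 - 16\right) - 33 \left(-10 + 163\right) = \left(-3 - 16\right) - 5049 = -19 - 5049 = -5068$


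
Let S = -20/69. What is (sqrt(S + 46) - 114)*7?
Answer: -798 + 7*sqrt(217626)/69 ≈ -750.67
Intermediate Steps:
S = -20/69 (S = -20*1/69 = -20/69 ≈ -0.28986)
(sqrt(S + 46) - 114)*7 = (sqrt(-20/69 + 46) - 114)*7 = (sqrt(3154/69) - 114)*7 = (sqrt(217626)/69 - 114)*7 = (-114 + sqrt(217626)/69)*7 = -798 + 7*sqrt(217626)/69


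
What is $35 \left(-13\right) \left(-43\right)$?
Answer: $19565$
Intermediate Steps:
$35 \left(-13\right) \left(-43\right) = \left(-455\right) \left(-43\right) = 19565$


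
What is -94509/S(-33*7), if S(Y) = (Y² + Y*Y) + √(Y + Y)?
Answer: -21831579/24652783 + 31503*I*√462/3796528582 ≈ -0.88556 + 0.00017836*I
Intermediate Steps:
S(Y) = 2*Y² + √2*√Y (S(Y) = (Y² + Y²) + √(2*Y) = 2*Y² + √2*√Y)
-94509/S(-33*7) = -94509/(2*(-33*7)² + √2*√(-33*7)) = -94509/(2*(-231)² + √2*√(-231)) = -94509/(2*53361 + √2*(I*√231)) = -94509/(106722 + I*√462)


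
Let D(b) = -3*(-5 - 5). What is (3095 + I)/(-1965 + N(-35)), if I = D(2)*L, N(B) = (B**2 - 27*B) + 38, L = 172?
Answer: 8255/243 ≈ 33.971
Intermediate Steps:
D(b) = 30 (D(b) = -3*(-10) = 30)
N(B) = 38 + B**2 - 27*B
I = 5160 (I = 30*172 = 5160)
(3095 + I)/(-1965 + N(-35)) = (3095 + 5160)/(-1965 + (38 + (-35)**2 - 27*(-35))) = 8255/(-1965 + (38 + 1225 + 945)) = 8255/(-1965 + 2208) = 8255/243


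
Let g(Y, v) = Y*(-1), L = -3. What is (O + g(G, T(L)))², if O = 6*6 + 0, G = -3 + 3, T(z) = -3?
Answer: 1296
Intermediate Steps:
G = 0
g(Y, v) = -Y
O = 36 (O = 36 + 0 = 36)
(O + g(G, T(L)))² = (36 - 1*0)² = (36 + 0)² = 36² = 1296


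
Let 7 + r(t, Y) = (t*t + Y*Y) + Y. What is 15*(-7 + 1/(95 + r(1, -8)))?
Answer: -3042/29 ≈ -104.90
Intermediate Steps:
r(t, Y) = -7 + Y + Y**2 + t**2 (r(t, Y) = -7 + ((t*t + Y*Y) + Y) = -7 + ((t**2 + Y**2) + Y) = -7 + ((Y**2 + t**2) + Y) = -7 + (Y + Y**2 + t**2) = -7 + Y + Y**2 + t**2)
15*(-7 + 1/(95 + r(1, -8))) = 15*(-7 + 1/(95 + (-7 - 8 + (-8)**2 + 1**2))) = 15*(-7 + 1/(95 + (-7 - 8 + 64 + 1))) = 15*(-7 + 1/(95 + 50)) = 15*(-7 + 1/145) = 15*(-1014/145) = -3042/29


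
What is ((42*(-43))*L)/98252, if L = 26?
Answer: -1677/3509 ≈ -0.47791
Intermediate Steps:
((42*(-43))*L)/98252 = ((42*(-43))*26)/98252 = -1806*26*(1/98252) = -46956*1/98252 = -1677/3509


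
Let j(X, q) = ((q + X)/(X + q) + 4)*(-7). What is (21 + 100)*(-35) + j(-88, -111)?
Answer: -4270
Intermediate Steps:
j(X, q) = -35 (j(X, q) = ((X + q)/(X + q) + 4)*(-7) = (1 + 4)*(-7) = 5*(-7) = -35)
(21 + 100)*(-35) + j(-88, -111) = (21 + 100)*(-35) - 35 = 121*(-35) - 35 = -4235 - 35 = -4270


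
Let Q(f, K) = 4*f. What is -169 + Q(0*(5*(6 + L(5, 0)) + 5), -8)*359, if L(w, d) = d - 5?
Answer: -169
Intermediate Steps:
L(w, d) = -5 + d
-169 + Q(0*(5*(6 + L(5, 0)) + 5), -8)*359 = -169 + (4*(0*(5*(6 + (-5 + 0)) + 5)))*359 = -169 + (4*(0*(5*(6 - 5) + 5)))*359 = -169 + (4*(0*(5*1 + 5)))*359 = -169 + (4*(0*(5 + 5)))*359 = -169 + (4*(0*10))*359 = -169 + (4*0)*359 = -169 + 0*359 = -169 + 0 = -169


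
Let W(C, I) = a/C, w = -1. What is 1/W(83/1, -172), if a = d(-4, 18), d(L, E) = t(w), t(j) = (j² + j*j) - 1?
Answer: 83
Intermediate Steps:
t(j) = -1 + 2*j² (t(j) = (j² + j²) - 1 = 2*j² - 1 = -1 + 2*j²)
d(L, E) = 1 (d(L, E) = -1 + 2*(-1)² = -1 + 2*1 = -1 + 2 = 1)
a = 1
W(C, I) = 1/C
1/W(83/1, -172) = 1/(1/(83/1)) = 1/(1/(83*1)) = 1/(1/83) = 83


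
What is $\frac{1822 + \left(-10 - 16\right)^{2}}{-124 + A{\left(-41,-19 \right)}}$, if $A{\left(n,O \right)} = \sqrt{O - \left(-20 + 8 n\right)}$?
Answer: $- \frac{309752}{15047} - \frac{2498 \sqrt{329}}{15047} \approx -23.597$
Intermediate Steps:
$A{\left(n,O \right)} = \sqrt{20 + O - 8 n}$ ($A{\left(n,O \right)} = \sqrt{O - \left(-20 + 8 n\right)} = \sqrt{20 + O - 8 n}$)
$\frac{1822 + \left(-10 - 16\right)^{2}}{-124 + A{\left(-41,-19 \right)}} = \frac{1822 + \left(-10 - 16\right)^{2}}{-124 + \sqrt{20 - 19 - -328}} = \frac{1822 + \left(-26\right)^{2}}{-124 + \sqrt{20 - 19 + 328}} = \frac{1822 + 676}{-124 + \sqrt{329}} = \frac{2498}{-124 + \sqrt{329}}$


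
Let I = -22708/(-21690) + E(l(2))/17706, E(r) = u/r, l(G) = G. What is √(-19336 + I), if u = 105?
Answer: I*√8801527883758656995/21335730 ≈ 139.05*I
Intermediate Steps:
E(r) = 105/r
I = 134402191/128014380 (I = -22708/(-21690) + (105/2)/17706 = -22708*(-1/21690) + (105*(½))*(1/17706) = 11354/10845 + (105/2)*(1/17706) = 11354/10845 + 35/11804 = 134402191/128014380 ≈ 1.0499)
√(-19336 + I) = √(-19336 + 134402191/128014380) = √(-2475151649489/128014380) = I*√8801527883758656995/21335730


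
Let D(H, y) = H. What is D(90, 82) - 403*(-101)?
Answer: 40793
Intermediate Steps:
D(90, 82) - 403*(-101) = 90 - 403*(-101) = 90 - 1*(-40703) = 90 + 40703 = 40793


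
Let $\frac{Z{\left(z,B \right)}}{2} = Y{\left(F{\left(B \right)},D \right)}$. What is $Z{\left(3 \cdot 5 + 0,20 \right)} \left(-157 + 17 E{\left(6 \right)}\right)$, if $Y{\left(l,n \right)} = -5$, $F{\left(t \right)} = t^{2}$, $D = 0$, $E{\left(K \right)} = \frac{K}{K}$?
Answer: $1400$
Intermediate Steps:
$E{\left(K \right)} = 1$
$Z{\left(z,B \right)} = -10$ ($Z{\left(z,B \right)} = 2 \left(-5\right) = -10$)
$Z{\left(3 \cdot 5 + 0,20 \right)} \left(-157 + 17 E{\left(6 \right)}\right) = - 10 \left(-157 + 17 \cdot 1\right) = - 10 \left(-157 + 17\right) = \left(-10\right) \left(-140\right) = 1400$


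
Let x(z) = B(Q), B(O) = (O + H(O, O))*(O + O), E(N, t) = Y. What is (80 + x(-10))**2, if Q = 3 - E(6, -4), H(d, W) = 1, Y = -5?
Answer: 50176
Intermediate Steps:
E(N, t) = -5
Q = 8 (Q = 3 - 1*(-5) = 3 + 5 = 8)
B(O) = 2*O*(1 + O) (B(O) = (O + 1)*(O + O) = (1 + O)*(2*O) = 2*O*(1 + O))
x(z) = 144 (x(z) = 2*8*(1 + 8) = 2*8*9 = 144)
(80 + x(-10))**2 = (80 + 144)**2 = 224**2 = 50176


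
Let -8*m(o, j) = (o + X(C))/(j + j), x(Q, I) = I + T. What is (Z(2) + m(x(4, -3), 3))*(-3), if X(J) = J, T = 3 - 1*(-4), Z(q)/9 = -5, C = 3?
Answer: 2167/16 ≈ 135.44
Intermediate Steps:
Z(q) = -45 (Z(q) = 9*(-5) = -45)
T = 7 (T = 3 + 4 = 7)
x(Q, I) = 7 + I (x(Q, I) = I + 7 = 7 + I)
m(o, j) = -(3 + o)/(16*j) (m(o, j) = -(o + 3)/(8*(j + j)) = -(3 + o)/(8*(2*j)) = -(3 + o)*1/(2*j)/8 = -(3 + o)/(16*j))
(Z(2) + m(x(4, -3), 3))*(-3) = (-45 + (1/16)*(-3 - (7 - 3))/3)*(-3) = (-45 + (1/16)*(⅓)*(-3 - 1*4))*(-3) = (-45 + (1/16)*(⅓)*(-3 - 4))*(-3) = (-45 + (1/16)*(⅓)*(-7))*(-3) = (-45 - 7/48)*(-3) = -2167/48*(-3) = 2167/16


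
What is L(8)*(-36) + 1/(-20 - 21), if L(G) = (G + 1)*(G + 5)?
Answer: -172693/41 ≈ -4212.0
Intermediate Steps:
L(G) = (1 + G)*(5 + G)
L(8)*(-36) + 1/(-20 - 21) = (5 + 8² + 6*8)*(-36) + 1/(-20 - 21) = (5 + 64 + 48)*(-36) + 1/(-41) = 117*(-36) - 1/41 = -4212 - 1/41 = -172693/41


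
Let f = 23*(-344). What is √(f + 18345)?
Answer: √10433 ≈ 102.14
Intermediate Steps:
f = -7912
√(f + 18345) = √(-7912 + 18345) = √10433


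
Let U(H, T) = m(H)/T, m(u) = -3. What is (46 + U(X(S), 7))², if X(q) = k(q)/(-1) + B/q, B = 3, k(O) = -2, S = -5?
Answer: 101761/49 ≈ 2076.8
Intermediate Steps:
X(q) = 2 + 3/q (X(q) = -2/(-1) + 3/q = -2*(-1) + 3/q = 2 + 3/q)
U(H, T) = -3/T
(46 + U(X(S), 7))² = (46 - 3/7)² = (319/7)² = 101761/49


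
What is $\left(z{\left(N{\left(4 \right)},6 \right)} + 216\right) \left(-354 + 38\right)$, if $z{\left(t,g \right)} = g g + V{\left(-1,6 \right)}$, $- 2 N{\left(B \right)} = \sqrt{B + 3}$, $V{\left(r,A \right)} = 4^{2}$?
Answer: $-84688$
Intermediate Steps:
$V{\left(r,A \right)} = 16$
$N{\left(B \right)} = - \frac{\sqrt{3 + B}}{2}$ ($N{\left(B \right)} = - \frac{\sqrt{B + 3}}{2} = - \frac{\sqrt{3 + B}}{2}$)
$z{\left(t,g \right)} = 16 + g^{2}$ ($z{\left(t,g \right)} = g g + 16 = g^{2} + 16 = 16 + g^{2}$)
$\left(z{\left(N{\left(4 \right)},6 \right)} + 216\right) \left(-354 + 38\right) = \left(\left(16 + 6^{2}\right) + 216\right) \left(-354 + 38\right) = \left(\left(16 + 36\right) + 216\right) \left(-316\right) = \left(52 + 216\right) \left(-316\right) = 268 \left(-316\right) = -84688$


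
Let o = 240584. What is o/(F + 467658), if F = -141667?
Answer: 240584/325991 ≈ 0.73801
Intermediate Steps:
o/(F + 467658) = 240584/(-141667 + 467658) = 240584/325991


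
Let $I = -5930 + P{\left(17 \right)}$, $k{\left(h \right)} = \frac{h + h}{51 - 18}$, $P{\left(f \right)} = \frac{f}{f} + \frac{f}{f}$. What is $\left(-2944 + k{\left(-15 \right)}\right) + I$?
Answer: $- \frac{97602}{11} \approx -8872.9$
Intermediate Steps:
$P{\left(f \right)} = 2$ ($P{\left(f \right)} = 1 + 1 = 2$)
$k{\left(h \right)} = \frac{2 h}{33}$
$I = -5928$ ($I = -5930 + 2 = -5928$)
$\left(-2944 + k{\left(-15 \right)}\right) + I = \left(-2944 + \frac{2}{33} \left(-15\right)\right) - 5928 = \left(-2944 - \frac{10}{11}\right) - 5928 = - \frac{32394}{11} - 5928 = - \frac{97602}{11}$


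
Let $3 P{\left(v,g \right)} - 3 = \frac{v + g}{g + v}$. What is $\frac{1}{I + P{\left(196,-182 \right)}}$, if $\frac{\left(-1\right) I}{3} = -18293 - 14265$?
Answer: $\frac{3}{293026} \approx 1.0238 \cdot 10^{-5}$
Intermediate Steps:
$P{\left(v,g \right)} = \frac{4}{3}$ ($P{\left(v,g \right)} = 1 + \frac{\left(v + g\right) \frac{1}{g + v}}{3} = 1 + \frac{\left(g + v\right) \frac{1}{g + v}}{3} = 1 + \frac{1}{3} \cdot 1 = 1 + \frac{1}{3} = \frac{4}{3}$)
$I = 97674$ ($I = - 3 \left(-18293 - 14265\right) = \left(-3\right) \left(-32558\right) = 97674$)
$\frac{1}{I + P{\left(196,-182 \right)}} = \frac{1}{97674 + \frac{4}{3}} = \frac{1}{\frac{293026}{3}} = \frac{3}{293026}$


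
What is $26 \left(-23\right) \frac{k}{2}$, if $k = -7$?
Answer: $2093$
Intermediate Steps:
$26 \left(-23\right) \frac{k}{2} = 26 \left(-23\right) \left(- \frac{7}{2}\right) = - 598 \left(\left(-7\right) \frac{1}{2}\right) = \left(-598\right) \left(- \frac{7}{2}\right) = 2093$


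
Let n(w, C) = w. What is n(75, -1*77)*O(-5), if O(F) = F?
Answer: -375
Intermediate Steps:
n(75, -1*77)*O(-5) = 75*(-5) = -375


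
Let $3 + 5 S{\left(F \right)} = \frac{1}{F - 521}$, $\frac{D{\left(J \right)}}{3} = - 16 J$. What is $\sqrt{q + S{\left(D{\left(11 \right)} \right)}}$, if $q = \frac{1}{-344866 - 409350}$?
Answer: $\frac{7 i \sqrt{47919975452590010}}{1977931460} \approx 0.77472 i$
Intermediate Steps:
$D{\left(J \right)} = - 48 J$ ($D{\left(J \right)} = 3 \left(- 16 J\right) = - 48 J$)
$S{\left(F \right)} = - \frac{3}{5} + \frac{1}{5 \left(-521 + F\right)}$ ($S{\left(F \right)} = - \frac{3}{5} + \frac{1}{5 \left(F - 521\right)} = - \frac{3}{5} + \frac{1}{5 \left(-521 + F\right)}$)
$q = - \frac{1}{754216}$ ($q = \frac{1}{-754216} = - \frac{1}{754216} \approx -1.3259 \cdot 10^{-6}$)
$\sqrt{q + S{\left(D{\left(11 \right)} \right)}} = \sqrt{- \frac{1}{754216} + \frac{1564 - 3 \left(\left(-48\right) 11\right)}{5 \left(-521 - 528\right)}} = \sqrt{- \frac{1}{754216} + \frac{1564 - -1584}{5 \left(-521 - 528\right)}} = \sqrt{- \frac{1}{754216} + \frac{1564 + 1584}{5 \left(-1049\right)}} = \sqrt{- \frac{1}{754216} + \frac{1}{5} \left(- \frac{1}{1049}\right) 3148} = \sqrt{- \frac{1}{754216} - \frac{3148}{5245}} = \sqrt{- \frac{2374277213}{3955862920}} = \frac{7 i \sqrt{47919975452590010}}{1977931460}$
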